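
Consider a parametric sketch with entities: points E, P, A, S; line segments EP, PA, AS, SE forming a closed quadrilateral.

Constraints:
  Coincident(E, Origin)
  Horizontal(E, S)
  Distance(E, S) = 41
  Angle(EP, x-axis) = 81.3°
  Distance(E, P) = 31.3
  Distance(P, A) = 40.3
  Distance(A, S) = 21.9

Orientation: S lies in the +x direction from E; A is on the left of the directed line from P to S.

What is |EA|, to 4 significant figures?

49.02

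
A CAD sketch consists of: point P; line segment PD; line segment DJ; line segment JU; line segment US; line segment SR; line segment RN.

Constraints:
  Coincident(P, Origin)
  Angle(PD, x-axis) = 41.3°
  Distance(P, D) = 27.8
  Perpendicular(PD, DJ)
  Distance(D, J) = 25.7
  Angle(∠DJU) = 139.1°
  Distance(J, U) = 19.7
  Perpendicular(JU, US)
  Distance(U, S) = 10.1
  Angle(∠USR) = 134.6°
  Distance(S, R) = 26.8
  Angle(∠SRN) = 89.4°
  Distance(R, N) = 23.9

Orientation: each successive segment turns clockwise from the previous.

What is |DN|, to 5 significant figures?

6.1533

P is at the origin; PD runs at 41.3° with length 27.8, so D = (20.885, 18.348). PD is perpendicular to DJ, so DJ runs at -48.700°; with |DJ| = 25.7, J = (37.847, -0.95944). ∠DJU = 139.1° gives JU at -89.600° from the x-axis; with |JU| = 19.7, U = (37.985, -20.659). JU is perpendicular to US, so US runs at -179.60°; with |US| = 10.1, S = (27.885, -20.729). ∠USR = 134.6° gives SR at 135.00° from the x-axis; with |SR| = 26.8, R = (8.9345, -1.7790). ∠SRN = 89.4° gives RN at 44.400° from the x-axis; with |RN| = 23.9, N = (26.010, 14.943). Then |DN| = |N − D| = 6.1533.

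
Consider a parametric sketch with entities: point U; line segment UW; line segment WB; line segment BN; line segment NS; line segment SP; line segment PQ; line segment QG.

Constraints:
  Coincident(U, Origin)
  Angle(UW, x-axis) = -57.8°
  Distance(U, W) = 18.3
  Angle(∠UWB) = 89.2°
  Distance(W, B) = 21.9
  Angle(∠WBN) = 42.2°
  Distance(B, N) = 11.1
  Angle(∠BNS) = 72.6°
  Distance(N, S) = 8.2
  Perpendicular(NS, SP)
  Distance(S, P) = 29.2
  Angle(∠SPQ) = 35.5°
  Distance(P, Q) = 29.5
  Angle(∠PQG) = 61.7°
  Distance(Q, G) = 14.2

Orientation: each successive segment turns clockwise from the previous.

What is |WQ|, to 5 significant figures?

25.864

NS ⟂ SP, so SP runs at -123.80°; with |SP| = 29.2, P = (-15.237, -45.073). ∠SPQ = 35.5° gives PQ at 91.700° from the x-axis; with |PQ| = 29.5, Q = (-16.112, -15.586). Then |WQ| = |Q − W| = 25.864.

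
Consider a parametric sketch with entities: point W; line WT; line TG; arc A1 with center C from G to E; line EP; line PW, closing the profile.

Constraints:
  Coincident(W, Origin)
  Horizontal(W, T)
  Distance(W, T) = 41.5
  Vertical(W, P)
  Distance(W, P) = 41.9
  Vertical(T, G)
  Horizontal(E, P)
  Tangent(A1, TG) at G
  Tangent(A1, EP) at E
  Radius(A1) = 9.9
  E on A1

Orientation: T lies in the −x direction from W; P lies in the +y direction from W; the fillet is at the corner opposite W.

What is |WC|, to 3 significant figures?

45.0

WP is vertical with |WP| = 41.9 and P on the +y side, so P = (0.00, 41.9). The virtual corner opposite W is at (-41.5, 41.9). A1 meets TG tangentially, so CG is at right angles to TG and A1 meets EP tangentially, so CE is at right angles to EP, with radius 9.9, so the center C sits 9.9 in from both sides at C = (-31.6, 32.0). Then |WC| = |C − W| = 45.0.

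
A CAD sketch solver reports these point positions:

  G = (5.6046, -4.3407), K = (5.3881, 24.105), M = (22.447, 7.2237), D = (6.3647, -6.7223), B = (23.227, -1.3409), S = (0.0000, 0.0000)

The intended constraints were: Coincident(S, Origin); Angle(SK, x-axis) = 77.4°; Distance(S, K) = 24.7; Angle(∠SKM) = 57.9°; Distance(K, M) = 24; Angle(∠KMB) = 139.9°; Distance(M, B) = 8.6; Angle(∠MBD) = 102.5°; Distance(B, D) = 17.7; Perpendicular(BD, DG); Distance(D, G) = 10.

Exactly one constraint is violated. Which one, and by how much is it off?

Distance(D, G) = 10 — off by 7.50.

S = (0.00, 0.00) ✓; SK at 77.40° ✓; |SK| = 24.70 ✓; ∠SKM = 57.90° ✓; |KM| = 24.00 ✓; ∠KMB = 139.9° ✓; |MB| = 8.600 ✓; ∠MBD = 102.5° ✓; |BD| = 17.70 ✓; ∠(BD, DG) = 90.00° ✓; |DG| = 2.500 ✗.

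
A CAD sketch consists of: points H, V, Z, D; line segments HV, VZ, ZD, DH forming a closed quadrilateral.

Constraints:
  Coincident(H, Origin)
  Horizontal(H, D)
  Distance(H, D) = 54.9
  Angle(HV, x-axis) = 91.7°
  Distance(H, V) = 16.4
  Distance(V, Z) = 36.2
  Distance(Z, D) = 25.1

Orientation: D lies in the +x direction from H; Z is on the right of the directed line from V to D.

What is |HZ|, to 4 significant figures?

30.16

H is at the origin; H and D share the same y with |HD| = 54.9 and D in +x, so D = (54.9, 0). HV runs at 91.7° with |HV| = 16.4, so V = (-0.4865, 16.39). Z is determined by |VZ| = 36.2 and |ZD| = 25.1 together: it lies at the intersection of circle(V, 36.2) and circle(D, 25.1). With |VD| = 57.76, the foot of the radical line on VD is 34.77 from V and the perpendicular offset is √(36.2² − 34.77²) = 10.07. Taking the right-of-VD solution: Z = (30.00, -3.133).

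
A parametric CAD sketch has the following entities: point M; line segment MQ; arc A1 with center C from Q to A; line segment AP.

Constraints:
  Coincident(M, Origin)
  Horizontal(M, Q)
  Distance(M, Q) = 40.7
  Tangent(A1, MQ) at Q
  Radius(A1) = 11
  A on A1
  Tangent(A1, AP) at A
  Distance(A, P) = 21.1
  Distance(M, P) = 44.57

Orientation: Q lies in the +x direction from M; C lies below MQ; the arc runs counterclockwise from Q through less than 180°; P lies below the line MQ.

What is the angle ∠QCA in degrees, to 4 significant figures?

92.15°

Checks: ∠(CQ, QM) = 90.00° ✓; |CQ| = 11.00 ✓; |CA| = 11.00 ✓; ∠(CA, AP) = 90.00° ✓; |AP| = 21.10 ✓; |MP| = 44.57 ✓.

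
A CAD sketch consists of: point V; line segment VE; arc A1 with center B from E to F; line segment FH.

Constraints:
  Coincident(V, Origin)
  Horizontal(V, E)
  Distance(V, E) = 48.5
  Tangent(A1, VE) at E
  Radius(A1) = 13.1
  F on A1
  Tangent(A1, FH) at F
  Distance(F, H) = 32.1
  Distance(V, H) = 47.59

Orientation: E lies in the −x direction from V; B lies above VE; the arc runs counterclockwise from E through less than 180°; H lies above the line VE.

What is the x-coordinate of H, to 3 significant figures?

-26.3

Checks: V.y = 0.00, E.y = 0.00 ✓; |BF| = 13.10 ✓; ∠(BF, FH) = 90.00° ✓; |FH| = 32.10 ✓; |VH| = 47.59 ✓.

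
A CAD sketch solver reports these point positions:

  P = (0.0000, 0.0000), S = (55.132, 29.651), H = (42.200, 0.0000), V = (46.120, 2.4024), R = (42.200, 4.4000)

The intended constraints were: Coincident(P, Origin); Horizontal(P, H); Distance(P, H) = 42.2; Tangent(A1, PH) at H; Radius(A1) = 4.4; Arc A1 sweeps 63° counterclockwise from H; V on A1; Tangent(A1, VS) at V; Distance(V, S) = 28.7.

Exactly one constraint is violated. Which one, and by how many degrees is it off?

Tangent(A1, VS) at V — off by 8.70°.

P = (0.00, 0.00) ✓; P.y = 0.00, H.y = 0.00 ✓; |PH| = 42.20 ✓; ∠(RH, HP) = 90.00° ✓; |RH| = 4.400 ✓; bearing(R→V) − bearing(R→H) = 63.00° ✓; |RV| = 4.400 ✓; ∠(RV, VS) = 81.30° ✗; |VS| = 28.70 ✓.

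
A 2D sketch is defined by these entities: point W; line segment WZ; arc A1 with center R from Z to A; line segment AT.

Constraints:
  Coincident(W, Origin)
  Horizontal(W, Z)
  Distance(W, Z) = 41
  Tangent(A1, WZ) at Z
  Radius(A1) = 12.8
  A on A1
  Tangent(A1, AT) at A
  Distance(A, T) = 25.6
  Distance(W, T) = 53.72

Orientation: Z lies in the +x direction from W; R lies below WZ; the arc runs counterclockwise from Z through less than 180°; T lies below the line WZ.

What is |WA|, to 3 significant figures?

32.8

W is at the origin; W and Z share the same y with |WZ| = 41.0 and Z on the +x side, so Z = (41.0, 0.00). The tangent condition forces RZ to be normal to WZ, so R = Z + (0, -12.8) = (41.0, -12.8). Since RA ⟂ AT (tangency), |RT| = √(12.8² + 25.6²) = 28.6 regardless of where A sits on A1. So T lies on both circle(W, 53.72) and circle(R, 28.6); the below-WZ intersection is T = (35.0, -40.8). A is the foot of the tangent from T: A = (28.6, -16.0).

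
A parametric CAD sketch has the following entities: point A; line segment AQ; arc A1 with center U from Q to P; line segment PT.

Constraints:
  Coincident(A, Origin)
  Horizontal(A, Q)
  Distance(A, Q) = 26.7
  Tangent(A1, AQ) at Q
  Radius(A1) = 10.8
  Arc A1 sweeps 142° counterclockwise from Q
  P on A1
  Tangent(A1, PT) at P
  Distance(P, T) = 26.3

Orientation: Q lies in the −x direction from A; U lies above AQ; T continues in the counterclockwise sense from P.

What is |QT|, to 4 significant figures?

38.19

A is at the origin; A and Q share the same y with |AQ| = 26.7 and Q on the −x side, so Q = (-26.70, 0.000). Since A1 is tangent to AQ there, UQ ⟂ AQ, so U = Q + (0, 10.8) = (-26.70, 10.80). On A1, Q sits at bearing -90° from U; a 142° counterclockwise sweep puts P at bearing 52°, so P = U + 10.8·(cos 52°, sin 52°) = (-20.05, 19.31). Tangency of A1 to PT means the radius UP is perpendicular to PT, so PT runs along (−sin 52°, cos 52°); with |PT| = 26.3, T = (-40.78, 35.50). Then |QT| = |T − Q| = 38.19.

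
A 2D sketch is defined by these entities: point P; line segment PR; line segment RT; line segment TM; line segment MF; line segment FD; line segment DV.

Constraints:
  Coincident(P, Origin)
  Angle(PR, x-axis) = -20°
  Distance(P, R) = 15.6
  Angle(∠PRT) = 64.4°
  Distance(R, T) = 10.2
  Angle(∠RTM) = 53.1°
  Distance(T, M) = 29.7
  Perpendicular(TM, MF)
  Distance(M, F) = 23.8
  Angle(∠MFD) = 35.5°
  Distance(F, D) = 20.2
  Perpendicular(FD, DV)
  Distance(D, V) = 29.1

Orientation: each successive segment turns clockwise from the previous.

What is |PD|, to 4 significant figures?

13.84

TM ⟂ MF, so MF runs at 7.500°; with |MF| = 23.8, F = (27.09, 20.08). ∠MFD = 35.5° gives FD at -137.0° from the x-axis; with |FD| = 20.2, D = (12.32, 6.304). Then |PD| = |D − P| = 13.84.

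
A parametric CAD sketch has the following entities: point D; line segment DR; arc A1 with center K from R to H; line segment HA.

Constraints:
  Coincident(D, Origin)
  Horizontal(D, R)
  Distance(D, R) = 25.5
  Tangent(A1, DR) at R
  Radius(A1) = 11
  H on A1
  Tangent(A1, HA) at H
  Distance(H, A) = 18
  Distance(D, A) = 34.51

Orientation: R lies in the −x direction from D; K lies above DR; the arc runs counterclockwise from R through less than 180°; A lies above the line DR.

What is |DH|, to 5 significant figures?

19.083

Checks: D.y = 0.00, R.y = 0.00 ✓; ∠(KR, RD) = 90.00° ✓; |KR| = 11.00 ✓; |KH| = 11.00 ✓; ∠(KH, HA) = 90.00° ✓; |HA| = 18.00 ✓; |DA| = 34.51 ✓.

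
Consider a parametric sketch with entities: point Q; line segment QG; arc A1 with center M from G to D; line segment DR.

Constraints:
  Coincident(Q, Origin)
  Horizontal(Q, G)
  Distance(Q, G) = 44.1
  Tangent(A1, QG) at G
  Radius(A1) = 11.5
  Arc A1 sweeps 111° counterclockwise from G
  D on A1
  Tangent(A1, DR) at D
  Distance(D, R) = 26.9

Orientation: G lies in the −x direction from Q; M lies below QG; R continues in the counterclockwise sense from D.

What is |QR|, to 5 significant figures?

60.844

Q is at the origin; Q and G share the same y with |QG| = 44.1 and G on the −x side, so G = (-44.100, 0.0000). The tangent condition forces MG to be normal to QG, so M = G + (0, -11.5) = (-44.100, -11.500). On A1, G sits at bearing 90° from M; a 111° counterclockwise sweep puts D at bearing 201°, so D = M + 11.5·(cos 201°, sin 201°) = (-54.836, -15.621). A1 meets DR tangentially, so MD is at right angles to DR, so DR runs along (−sin 201°, cos 201°); with |DR| = 26.9, R = (-45.196, -40.735). Then |QR| = |R − Q| = 60.844.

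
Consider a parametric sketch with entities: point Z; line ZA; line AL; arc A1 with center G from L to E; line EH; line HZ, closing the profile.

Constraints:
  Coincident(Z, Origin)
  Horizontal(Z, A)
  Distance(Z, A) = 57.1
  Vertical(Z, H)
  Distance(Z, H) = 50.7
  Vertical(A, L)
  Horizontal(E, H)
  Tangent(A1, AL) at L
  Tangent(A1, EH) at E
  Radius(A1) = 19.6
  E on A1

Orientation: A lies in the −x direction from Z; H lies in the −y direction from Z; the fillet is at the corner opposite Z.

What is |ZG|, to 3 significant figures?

48.7

Z and H share the same x with |ZH| = 50.7 and H on the −y side, so H = (0.00, -50.7). The virtual corner opposite Z is at (-57.1, -50.7). The tangent condition forces GL to be normal to AL and since A1 is tangent to EH there, GE ⟂ EH, with radius 19.6, so the center G sits 19.6 in from both sides at G = (-37.5, -31.1). Then |ZG| = |G − Z| = 48.7.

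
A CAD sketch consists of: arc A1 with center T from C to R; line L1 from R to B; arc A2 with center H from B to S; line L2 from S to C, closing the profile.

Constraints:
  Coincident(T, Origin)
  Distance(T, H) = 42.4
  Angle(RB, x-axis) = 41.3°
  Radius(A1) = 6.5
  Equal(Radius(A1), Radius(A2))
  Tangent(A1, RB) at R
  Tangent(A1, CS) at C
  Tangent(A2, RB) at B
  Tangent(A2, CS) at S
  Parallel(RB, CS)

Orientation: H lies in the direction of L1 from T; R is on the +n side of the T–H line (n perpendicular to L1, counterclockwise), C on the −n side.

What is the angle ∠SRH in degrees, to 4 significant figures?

8.330°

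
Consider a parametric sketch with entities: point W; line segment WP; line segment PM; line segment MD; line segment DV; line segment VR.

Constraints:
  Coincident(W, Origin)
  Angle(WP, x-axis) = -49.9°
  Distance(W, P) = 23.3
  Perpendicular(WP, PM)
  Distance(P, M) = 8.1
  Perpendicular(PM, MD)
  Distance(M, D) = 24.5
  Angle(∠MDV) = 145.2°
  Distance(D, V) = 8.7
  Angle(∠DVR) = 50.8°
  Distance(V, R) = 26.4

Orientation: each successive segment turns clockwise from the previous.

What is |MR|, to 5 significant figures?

13.753

∠MDV = 145.2° gives DV at 95.300° from the x-axis; with |DV| = 8.7, V = (-7.7724, 4.3633). ∠DVR = 50.8° gives VR at -33.900° from the x-axis; with |VR| = 26.4, R = (14.140, -10.361). Then |MR| = |R − M| = 13.753.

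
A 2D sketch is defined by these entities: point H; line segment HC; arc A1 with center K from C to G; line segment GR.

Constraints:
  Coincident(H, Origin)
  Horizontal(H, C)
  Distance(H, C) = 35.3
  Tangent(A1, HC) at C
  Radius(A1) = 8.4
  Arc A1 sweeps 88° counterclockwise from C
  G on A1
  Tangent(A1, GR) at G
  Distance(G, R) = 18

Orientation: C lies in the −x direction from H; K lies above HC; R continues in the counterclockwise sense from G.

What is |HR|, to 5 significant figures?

37.033

H is at the origin; H and C share the same y with |HC| = 35.3 and C on the −x side, so C = (-35.300, 0.0000). Tangency of A1 to HC means the radius KC is perpendicular to HC, so K = C + (0, 8.4) = (-35.300, 8.4000). On A1, C sits at bearing -90° from K; an 88° counterclockwise sweep puts G at bearing -2°, so G = K + 8.4·(cos -2°, sin -2°) = (-26.905, 8.1068). The tangent condition forces KG to be normal to GR, so GR runs along (−sin -2°, cos -2°); with |GR| = 18.0, R = (-26.277, 26.096). Then |HR| = |R − H| = 37.033.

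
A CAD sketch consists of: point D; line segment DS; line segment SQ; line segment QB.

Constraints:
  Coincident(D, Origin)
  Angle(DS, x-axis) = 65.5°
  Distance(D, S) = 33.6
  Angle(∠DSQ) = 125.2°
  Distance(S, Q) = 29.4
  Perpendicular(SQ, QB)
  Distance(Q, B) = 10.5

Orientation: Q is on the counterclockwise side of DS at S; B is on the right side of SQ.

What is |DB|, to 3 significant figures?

61.8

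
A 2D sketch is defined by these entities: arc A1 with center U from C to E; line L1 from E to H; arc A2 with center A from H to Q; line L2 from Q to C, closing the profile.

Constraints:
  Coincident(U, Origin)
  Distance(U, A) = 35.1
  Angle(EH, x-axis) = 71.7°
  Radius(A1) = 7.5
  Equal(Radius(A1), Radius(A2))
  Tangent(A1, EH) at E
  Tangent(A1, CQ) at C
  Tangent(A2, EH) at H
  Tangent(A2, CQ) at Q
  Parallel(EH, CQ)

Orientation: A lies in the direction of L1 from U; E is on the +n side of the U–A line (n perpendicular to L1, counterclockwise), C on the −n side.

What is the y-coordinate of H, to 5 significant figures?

35.680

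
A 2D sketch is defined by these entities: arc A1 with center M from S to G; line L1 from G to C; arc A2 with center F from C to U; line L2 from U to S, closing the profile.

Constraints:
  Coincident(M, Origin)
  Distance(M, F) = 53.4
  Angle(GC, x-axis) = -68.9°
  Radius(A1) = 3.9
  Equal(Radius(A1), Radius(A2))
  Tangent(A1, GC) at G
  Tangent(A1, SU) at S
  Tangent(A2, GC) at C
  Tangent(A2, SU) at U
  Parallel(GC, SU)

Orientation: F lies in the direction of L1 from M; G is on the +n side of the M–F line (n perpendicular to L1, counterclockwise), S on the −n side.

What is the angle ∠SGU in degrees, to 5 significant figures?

81.690°

The slot axis is L1's direction at -68.9°, so u = (cos -68.9°, sin -68.9°) = (0.36000, -0.93295) and n = (−sin -68.9°, cos -68.9°) = (0.93295, 0.36000). M is at the origin and F lies 53.4 along u from M, so F = 53.4·u = (19.224, -49.820). Tangency of A1 to both parallel lines with radius 3.9 puts G and S at M ± 3.9·n: G = (3.6385, 1.4040), S = (-3.6385, -1.4040). Equal radii place C and U the same way about F: C = F + 3.9·n = (22.862, -48.416), U = F − 3.9·n = (15.585, -51.224). Then cos ∠SGU = GS·GU / (|GS||GU|), giving 81.690°.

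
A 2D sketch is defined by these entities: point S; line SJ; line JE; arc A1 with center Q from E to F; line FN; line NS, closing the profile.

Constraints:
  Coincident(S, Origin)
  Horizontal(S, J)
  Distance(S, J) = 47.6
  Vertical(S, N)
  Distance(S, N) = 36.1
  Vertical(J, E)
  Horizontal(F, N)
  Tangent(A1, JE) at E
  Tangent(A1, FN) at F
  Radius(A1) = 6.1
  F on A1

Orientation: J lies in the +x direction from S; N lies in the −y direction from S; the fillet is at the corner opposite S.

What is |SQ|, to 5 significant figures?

51.208

SN is vertical with |SN| = 36.1 and N on the −y side, so N = (0.0000, -36.100). The virtual corner opposite S is at (47.600, -36.100). A1 meets JE tangentially, so QE is at right angles to JE and A1 meets FN tangentially, so QF is at right angles to FN, with radius 6.1, so the center Q sits 6.1 in from both sides at Q = (41.500, -30.000). Then |SQ| = |Q − S| = 51.208.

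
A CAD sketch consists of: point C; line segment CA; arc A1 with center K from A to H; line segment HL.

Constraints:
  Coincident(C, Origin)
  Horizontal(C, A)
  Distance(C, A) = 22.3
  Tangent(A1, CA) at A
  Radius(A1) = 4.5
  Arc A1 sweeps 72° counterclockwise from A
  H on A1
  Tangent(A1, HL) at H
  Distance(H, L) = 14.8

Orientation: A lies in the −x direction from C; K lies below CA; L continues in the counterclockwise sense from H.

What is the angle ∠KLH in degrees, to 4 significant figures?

16.91°

On A1, A sits at bearing 90° from K; a 72° counterclockwise sweep puts H at bearing 162°, so H = K + 4.5·(cos 162°, sin 162°) = (-26.58, -3.109). The tangent condition forces KH to be normal to HL, so HL runs along (−sin 162°, cos 162°); with |HL| = 14.8, L = (-31.15, -17.19). Then cos ∠KLH = LK·LH / (|LK||LH|), giving 16.91°.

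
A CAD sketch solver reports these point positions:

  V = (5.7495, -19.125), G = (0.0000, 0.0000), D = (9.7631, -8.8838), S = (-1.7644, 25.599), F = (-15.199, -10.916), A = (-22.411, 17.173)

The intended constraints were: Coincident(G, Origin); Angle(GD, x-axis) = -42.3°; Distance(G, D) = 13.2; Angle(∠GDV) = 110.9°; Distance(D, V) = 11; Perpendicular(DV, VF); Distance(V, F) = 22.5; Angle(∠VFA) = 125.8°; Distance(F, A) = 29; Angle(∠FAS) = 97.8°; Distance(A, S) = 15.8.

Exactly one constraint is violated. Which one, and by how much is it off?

Distance(A, S) = 15.8 — off by 6.50.

G = (0.00, 0.00) ✓; GD at -42.30° ✓; |GD| = 13.20 ✓; ∠GDV = 110.9° ✓; |DV| = 11.00 ✓; ∠(DV, VF) = 90.00° ✓; |VF| = 22.50 ✓; ∠VFA = 125.8° ✓; |FA| = 29.00 ✓; ∠FAS = 97.80° ✓; |AS| = 22.30 ✗.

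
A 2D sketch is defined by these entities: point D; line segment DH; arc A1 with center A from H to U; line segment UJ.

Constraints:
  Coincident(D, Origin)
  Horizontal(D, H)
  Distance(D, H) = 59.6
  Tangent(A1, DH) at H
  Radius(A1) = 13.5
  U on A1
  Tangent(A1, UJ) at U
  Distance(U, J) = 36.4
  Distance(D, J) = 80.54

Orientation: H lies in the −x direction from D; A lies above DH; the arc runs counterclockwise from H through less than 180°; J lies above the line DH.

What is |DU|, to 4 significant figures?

50.74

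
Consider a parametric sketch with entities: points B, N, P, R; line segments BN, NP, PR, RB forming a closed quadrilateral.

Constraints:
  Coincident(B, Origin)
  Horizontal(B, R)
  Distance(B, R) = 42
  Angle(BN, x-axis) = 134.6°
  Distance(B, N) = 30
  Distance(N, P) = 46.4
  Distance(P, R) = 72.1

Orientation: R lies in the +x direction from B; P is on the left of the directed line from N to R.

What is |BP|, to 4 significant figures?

60.93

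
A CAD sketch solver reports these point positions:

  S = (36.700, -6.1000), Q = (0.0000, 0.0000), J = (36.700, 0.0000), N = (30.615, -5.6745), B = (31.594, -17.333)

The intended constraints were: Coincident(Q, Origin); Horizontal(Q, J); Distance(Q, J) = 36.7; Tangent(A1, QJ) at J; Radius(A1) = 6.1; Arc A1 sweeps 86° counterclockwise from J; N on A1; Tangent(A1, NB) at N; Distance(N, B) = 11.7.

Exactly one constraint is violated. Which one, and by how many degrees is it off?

Tangent(A1, NB) at N — off by 8.80°.

Q = (0.00, 0.00) ✓; Q.y = 0.00, J.y = 0.00 ✓; |QJ| = 36.70 ✓; ∠(SJ, JQ) = 90.00° ✓; |SJ| = 6.100 ✓; bearing(S→N) − bearing(S→J) = 86.00° ✓; |SN| = 6.100 ✓; ∠(SN, NB) = 81.20° ✗; |NB| = 11.70 ✓.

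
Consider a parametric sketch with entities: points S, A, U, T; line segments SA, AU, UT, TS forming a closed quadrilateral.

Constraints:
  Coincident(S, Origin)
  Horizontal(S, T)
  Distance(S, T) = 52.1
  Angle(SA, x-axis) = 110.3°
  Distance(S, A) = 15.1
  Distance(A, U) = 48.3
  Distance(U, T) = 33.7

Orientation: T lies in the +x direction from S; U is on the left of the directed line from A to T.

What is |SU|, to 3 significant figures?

50.8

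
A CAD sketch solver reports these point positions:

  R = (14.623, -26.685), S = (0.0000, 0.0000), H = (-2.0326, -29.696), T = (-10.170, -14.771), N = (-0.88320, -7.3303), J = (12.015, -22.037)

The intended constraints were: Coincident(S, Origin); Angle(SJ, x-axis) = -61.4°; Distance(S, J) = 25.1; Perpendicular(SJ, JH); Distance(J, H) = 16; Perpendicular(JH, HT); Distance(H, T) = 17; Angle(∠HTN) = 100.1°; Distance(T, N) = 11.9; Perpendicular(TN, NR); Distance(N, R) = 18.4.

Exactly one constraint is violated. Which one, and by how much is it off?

Distance(N, R) = 18.4 — off by 6.40.

S = (0.00, 0.00) ✓; SJ at -61.40° ✓; |SJ| = 25.10 ✓; ∠(SJ, JH) = 90.00° ✓; |JH| = 16.00 ✓; ∠(JH, HT) = 90.00° ✓; |HT| = 17.00 ✓; ∠HTN = 100.1° ✓; |TN| = 11.90 ✓; ∠(TN, NR) = 90.00° ✓; |NR| = 24.80 ✗.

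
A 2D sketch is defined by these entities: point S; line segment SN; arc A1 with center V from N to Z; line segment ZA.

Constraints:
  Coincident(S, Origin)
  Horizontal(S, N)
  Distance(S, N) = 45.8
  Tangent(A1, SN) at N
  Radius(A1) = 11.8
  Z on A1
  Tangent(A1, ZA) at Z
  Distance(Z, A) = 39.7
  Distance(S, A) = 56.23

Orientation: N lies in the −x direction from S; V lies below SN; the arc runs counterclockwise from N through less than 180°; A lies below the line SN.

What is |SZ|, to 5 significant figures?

57.964

Checks: ∠(VN, NS) = 90.00° ✓; |VN| = 11.80 ✓; |VZ| = 11.80 ✓; ∠(VZ, ZA) = 90.00° ✓; |ZA| = 39.70 ✓; |SA| = 56.23 ✓.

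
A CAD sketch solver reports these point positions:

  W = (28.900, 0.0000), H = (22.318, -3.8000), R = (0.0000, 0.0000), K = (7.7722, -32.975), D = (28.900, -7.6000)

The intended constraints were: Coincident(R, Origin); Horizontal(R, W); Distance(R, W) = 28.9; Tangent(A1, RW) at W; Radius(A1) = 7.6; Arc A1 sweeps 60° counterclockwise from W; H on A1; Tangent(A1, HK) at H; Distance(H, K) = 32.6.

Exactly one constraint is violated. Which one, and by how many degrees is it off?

Tangent(A1, HK) at H — off by 3.50°.

R = (0.00, 0.00) ✓; R.y = 0.00, W.y = 0.00 ✓; |RW| = 28.90 ✓; ∠(DW, WR) = 90.00° ✓; |DW| = 7.600 ✓; bearing(D→H) − bearing(D→W) = 60.00° ✓; |DH| = 7.600 ✓; ∠(DH, HK) = 86.50° ✗; |HK| = 32.60 ✓.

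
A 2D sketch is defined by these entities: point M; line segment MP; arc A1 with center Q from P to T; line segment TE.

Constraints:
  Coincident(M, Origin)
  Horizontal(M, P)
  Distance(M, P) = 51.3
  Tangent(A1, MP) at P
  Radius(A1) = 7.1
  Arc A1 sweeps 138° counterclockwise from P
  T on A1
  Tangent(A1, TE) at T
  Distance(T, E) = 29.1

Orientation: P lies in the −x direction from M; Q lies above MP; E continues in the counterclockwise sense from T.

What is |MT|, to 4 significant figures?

48.17

A1 meets MP tangentially, so QP is at right angles to MP, so Q = P + (0, 7.1) = (-51.30, 7.100). On A1, P sits at bearing -90° from Q; a 138° counterclockwise sweep puts T at bearing 48°, so T = Q + 7.1·(cos 48°, sin 48°) = (-46.55, 12.38). Then |MT| = |T − M| = 48.17.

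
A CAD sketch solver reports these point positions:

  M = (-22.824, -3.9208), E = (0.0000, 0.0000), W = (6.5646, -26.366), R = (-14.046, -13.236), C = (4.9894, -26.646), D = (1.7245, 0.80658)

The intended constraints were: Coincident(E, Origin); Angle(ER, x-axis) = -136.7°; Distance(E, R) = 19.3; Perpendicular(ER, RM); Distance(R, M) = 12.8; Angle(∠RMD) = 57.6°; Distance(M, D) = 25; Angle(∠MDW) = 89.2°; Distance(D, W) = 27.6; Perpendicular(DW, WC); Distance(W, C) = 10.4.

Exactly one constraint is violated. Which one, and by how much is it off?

Distance(W, C) = 10.4 — off by 8.80.

E = (0.00, 0.00) ✓; ER at -136.7° ✓; |ER| = 19.30 ✓; ∠(ER, RM) = 90.00° ✓; |RM| = 12.80 ✓; ∠RMD = 57.60° ✓; |MD| = 25.00 ✓; ∠MDW = 89.20° ✓; |DW| = 27.60 ✓; ∠(DW, WC) = 90.02° ✓; |WC| = 1.600 ✗.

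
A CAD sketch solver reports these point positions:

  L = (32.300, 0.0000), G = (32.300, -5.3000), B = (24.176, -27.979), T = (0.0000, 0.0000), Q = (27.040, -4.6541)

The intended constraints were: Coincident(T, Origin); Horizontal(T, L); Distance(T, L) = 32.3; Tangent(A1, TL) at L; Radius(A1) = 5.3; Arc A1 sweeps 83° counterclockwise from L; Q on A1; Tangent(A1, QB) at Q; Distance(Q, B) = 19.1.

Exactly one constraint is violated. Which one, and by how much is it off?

Distance(Q, B) = 19.1 — off by 4.40.

T = (0.00, 0.00) ✓; T.y = 0.00, L.y = 0.00 ✓; |TL| = 32.30 ✓; ∠(GL, LT) = 90.00° ✓; |GL| = 5.300 ✓; bearing(G→Q) − bearing(G→L) = 83.00° ✓; |GQ| = 5.300 ✓; ∠(GQ, QB) = 90.00° ✓; |QB| = 23.50 ✗.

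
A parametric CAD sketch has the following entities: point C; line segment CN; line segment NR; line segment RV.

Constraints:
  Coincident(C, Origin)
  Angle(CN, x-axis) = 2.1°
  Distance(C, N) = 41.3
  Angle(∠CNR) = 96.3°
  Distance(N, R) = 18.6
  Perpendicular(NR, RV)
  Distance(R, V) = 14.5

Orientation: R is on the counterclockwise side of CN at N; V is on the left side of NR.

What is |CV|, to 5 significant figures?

35.214

C is at the origin; CN runs at 2.1° with length 41.3, so N = 41.3·(cos 2.1°, sin 2.1°) = (41.272, 1.5134). ∠CNR = 96.3°, so NR runs at 2.1° + (180° − 96.3°) = 85.800° from the x-axis; with |NR| = 18.6, R = N + 18.6·(cos 85.800°, sin 85.800°) = (42.634, 20.063). NR ⟂ RV; with |RV| = 14.5 on the left of NR, V = R + 14.5·(-0.99731, 0.073238) = (28.173, 21.125). Then |CV| = |V − C| = 35.214.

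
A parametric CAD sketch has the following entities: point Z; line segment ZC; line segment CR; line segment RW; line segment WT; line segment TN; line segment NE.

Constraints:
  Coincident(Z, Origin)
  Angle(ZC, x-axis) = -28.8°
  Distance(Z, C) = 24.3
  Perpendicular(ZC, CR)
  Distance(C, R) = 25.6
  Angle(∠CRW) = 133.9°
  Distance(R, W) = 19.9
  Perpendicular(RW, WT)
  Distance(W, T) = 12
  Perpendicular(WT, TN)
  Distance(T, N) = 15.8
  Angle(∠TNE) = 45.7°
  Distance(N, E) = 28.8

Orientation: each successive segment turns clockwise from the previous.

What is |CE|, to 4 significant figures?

49.93

Z is at the origin; ZC runs at -28.8° with length 24.3, so C = (21.29, -11.71). The perpendicularity gives CR at right angles to ZC, so CR runs at -118.8°; with |CR| = 25.6, R = (8.961, -34.14). ∠CRW = 133.9° gives RW at -164.9° from the x-axis; with |RW| = 19.9, W = (-10.25, -39.32). RW ⟂ WT, so WT runs at 105.1°; with |WT| = 12.0, T = (-13.38, -27.74). The perpendicularity gives TN at right angles to WT, so TN runs at 15.10°; with |TN| = 15.8, N = (1.877, -23.62). ∠TNE = 45.7° gives NE at -119.2° from the x-axis; with |NE| = 28.8, E = (-12.17, -48.76). Then |CE| = |E − C| = 49.93.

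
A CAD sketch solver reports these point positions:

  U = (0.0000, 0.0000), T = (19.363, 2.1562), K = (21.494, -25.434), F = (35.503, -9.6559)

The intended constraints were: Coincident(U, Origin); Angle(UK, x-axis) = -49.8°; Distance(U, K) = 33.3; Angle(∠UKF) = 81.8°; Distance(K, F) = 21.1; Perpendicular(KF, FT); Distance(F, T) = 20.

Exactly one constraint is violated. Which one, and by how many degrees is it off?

Perpendicular(KF, FT) — off by 5.40°.

U = (0.00, 0.00) ✓; UK at -49.80° ✓; |UK| = 33.30 ✓; ∠UKF = 81.80° ✓; |KF| = 21.10 ✓; ∠(KF, FT) = 95.40° ✗; |FT| = 20.00 ✓.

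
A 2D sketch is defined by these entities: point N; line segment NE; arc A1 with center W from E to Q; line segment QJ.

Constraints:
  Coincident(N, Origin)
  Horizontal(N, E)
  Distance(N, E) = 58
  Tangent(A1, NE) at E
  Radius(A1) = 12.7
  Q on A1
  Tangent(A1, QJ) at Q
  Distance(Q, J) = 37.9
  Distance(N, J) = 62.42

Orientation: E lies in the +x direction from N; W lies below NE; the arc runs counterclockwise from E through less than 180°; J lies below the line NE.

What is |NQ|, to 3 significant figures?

46.7

N is at the origin; N and E share the same y with |NE| = 58.0 and E on the +x side, so E = (58.0, 0.00). Since A1 is tangent to NE there, WE ⟂ NE, so W = E + (0, -12.7) = (58.0, -12.7). Since WQ ⟂ QJ (tangency), |WJ| = √(12.7² + 37.9²) = 40.0 regardless of where Q sits on A1. So J lies on both circle(N, 62.42) and circle(W, 40.0); the below-NE intersection is J = (39.6, -48.2). Q is the foot of the tangent from J: Q = (45.4, -10.8).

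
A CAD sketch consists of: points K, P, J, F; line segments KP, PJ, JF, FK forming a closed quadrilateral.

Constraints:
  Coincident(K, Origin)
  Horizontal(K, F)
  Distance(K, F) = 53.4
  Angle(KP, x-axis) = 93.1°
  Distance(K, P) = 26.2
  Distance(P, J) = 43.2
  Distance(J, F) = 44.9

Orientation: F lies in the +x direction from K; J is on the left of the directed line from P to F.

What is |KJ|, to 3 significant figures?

57.3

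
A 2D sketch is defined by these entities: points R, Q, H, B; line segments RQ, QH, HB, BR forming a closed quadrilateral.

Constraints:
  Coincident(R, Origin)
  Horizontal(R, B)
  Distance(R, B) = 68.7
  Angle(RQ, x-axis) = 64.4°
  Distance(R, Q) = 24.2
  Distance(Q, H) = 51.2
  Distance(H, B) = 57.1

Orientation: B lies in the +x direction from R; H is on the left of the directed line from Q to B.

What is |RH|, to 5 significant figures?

73.793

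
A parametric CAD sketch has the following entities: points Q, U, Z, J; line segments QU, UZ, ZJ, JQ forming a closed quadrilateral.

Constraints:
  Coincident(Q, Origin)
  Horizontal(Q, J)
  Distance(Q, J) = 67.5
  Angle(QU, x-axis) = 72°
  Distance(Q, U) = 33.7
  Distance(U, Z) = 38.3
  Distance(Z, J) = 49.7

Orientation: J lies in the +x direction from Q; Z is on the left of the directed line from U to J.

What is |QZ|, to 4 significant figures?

64.69

Q is at the origin; QJ is horizontal with |QJ| = 67.5 and J in +x, so J = (67.5, 0). QU runs at 72.0° with |QU| = 33.7, so U = (10.41, 32.05). Z is determined by |UZ| = 38.3 and |ZJ| = 49.7 together: it lies at the intersection of circle(U, 38.3) and circle(J, 49.7). With |UJ| = 65.47, the foot of the radical line on UJ is 25.07 from U and the perpendicular offset is √(38.3² − 25.07²) = 28.95. Taking the left-of-UJ solution: Z = (46.45, 45.02).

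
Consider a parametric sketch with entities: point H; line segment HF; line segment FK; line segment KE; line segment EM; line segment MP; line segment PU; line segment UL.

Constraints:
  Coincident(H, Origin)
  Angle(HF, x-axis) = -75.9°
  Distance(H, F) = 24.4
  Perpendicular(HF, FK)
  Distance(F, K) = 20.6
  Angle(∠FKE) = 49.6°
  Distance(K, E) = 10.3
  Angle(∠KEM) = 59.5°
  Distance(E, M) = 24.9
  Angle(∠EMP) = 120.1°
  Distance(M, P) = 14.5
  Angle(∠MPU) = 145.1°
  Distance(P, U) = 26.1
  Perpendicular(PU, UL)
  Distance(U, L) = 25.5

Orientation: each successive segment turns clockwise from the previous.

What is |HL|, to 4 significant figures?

57.18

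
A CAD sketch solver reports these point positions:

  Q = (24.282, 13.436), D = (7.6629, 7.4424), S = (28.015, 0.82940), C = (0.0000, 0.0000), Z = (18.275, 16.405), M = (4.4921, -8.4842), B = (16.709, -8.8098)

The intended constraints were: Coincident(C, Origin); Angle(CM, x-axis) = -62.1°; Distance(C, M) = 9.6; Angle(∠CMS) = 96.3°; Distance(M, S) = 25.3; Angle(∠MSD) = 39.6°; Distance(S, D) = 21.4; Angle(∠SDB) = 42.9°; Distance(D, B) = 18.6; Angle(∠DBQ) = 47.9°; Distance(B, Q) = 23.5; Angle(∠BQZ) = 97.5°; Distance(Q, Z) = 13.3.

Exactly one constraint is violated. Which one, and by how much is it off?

Distance(Q, Z) = 13.3 — off by 6.60.

C = (0.00, 0.00) ✓; CM at -62.10° ✓; |CM| = 9.600 ✓; ∠CMS = 96.30° ✓; |MS| = 25.30 ✓; ∠MSD = 39.60° ✓; |SD| = 21.40 ✓; ∠SDB = 42.90° ✓; |DB| = 18.60 ✓; ∠DBQ = 47.90° ✓; |BQ| = 23.50 ✓; ∠BQZ = 97.50° ✓; |QZ| = 6.701 ✗.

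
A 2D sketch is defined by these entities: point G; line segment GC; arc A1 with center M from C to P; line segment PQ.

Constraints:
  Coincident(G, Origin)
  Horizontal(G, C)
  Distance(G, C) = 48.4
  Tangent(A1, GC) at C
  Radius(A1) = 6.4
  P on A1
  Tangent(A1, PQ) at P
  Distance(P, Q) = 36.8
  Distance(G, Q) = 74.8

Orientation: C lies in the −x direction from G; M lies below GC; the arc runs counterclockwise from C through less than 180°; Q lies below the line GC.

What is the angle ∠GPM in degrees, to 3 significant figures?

17.7°

Checks: |MP| = 6.400 ✓; ∠(MP, PQ) = 90.00° ✓; |PQ| = 36.80 ✓; |GQ| = 74.80 ✓.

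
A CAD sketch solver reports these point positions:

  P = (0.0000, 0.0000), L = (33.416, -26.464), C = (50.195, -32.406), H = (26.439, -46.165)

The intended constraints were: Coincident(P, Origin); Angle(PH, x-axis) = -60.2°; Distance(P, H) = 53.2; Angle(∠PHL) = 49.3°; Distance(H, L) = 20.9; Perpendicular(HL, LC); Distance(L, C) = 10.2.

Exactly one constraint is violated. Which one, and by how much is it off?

Distance(L, C) = 10.2 — off by 7.60.

P = (0.00, 0.00) ✓; PH at -60.20° ✓; |PH| = 53.20 ✓; ∠PHL = 49.30° ✓; |HL| = 20.90 ✓; ∠(HL, LC) = 90.00° ✓; |LC| = 17.80 ✗.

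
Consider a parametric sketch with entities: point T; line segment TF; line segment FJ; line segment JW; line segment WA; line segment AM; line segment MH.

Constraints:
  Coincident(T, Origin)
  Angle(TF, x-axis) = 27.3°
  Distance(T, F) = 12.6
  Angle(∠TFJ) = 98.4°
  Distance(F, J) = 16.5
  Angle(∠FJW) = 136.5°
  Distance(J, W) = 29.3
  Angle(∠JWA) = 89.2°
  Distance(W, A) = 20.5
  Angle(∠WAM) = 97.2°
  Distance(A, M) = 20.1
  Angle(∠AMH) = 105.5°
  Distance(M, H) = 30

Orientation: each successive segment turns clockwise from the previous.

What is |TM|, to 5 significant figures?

13.804

T is at the origin; TF runs at 27.3° with length 12.6, so F = (11.197, 5.7790). ∠TFJ = 98.4° gives FJ at -54.300° from the x-axis; with |FJ| = 16.5, J = (20.825, -7.6204). ∠FJW = 136.5° gives JW at -97.800° from the x-axis; with |JW| = 29.3, W = (16.849, -36.649). ∠JWA = 89.2° gives WA at 171.40° from the x-axis; with |WA| = 20.5, A = (-3.4210, -33.584). ∠WAM = 97.2° gives AM at 88.600° from the x-axis; with |AM| = 20.1, M = (-2.9299, -13.490). Then |TM| = |M − T| = 13.804.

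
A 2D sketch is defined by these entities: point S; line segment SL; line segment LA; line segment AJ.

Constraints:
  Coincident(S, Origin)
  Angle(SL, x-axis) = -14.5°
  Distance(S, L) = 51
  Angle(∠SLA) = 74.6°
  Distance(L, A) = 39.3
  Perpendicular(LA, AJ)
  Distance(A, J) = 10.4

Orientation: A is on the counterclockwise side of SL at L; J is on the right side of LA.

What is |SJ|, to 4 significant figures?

64.90

∠SLA = 74.6°, so LA runs at -14.5° + (180° − 74.6°) = 90.90° from the x-axis; with |LA| = 39.3, A = L + 39.3·(cos 90.90°, sin 90.90°) = (48.76, 26.53). LA ⟂ AJ; with |AJ| = 10.4 on the right of LA, J = A + 10.4·(0.9999, 0.01571) = (59.16, 26.69). Then |SJ| = |J − S| = 64.90.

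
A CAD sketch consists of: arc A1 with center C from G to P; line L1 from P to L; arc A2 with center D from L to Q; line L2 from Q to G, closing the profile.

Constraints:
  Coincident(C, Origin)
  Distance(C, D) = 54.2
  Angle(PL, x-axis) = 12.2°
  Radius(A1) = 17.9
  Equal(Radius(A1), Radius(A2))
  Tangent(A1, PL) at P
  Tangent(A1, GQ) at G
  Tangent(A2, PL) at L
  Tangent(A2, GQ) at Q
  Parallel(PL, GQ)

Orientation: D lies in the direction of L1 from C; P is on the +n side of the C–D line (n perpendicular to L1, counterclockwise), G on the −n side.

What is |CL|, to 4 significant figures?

57.08

The slot axis is L1's direction at 12.2°, so u = (cos 12.2°, sin 12.2°) = (0.9774, 0.2113) and n = (−sin 12.2°, cos 12.2°) = (-0.2113, 0.9774). C is at the origin and D lies 54.2 along u from C, so D = 54.2·u = (52.98, 11.45). Tangency of A1 to both parallel lines with radius 17.9 puts P and G at C ± 17.9·n: P = (-3.783, 17.50), G = (3.783, -17.50). Equal radii place L and Q the same way about D: L = D + 17.9·n = (49.19, 28.95), Q = D − 17.9·n = (56.76, -6.042). Then |CL| = |L − C| = 57.08.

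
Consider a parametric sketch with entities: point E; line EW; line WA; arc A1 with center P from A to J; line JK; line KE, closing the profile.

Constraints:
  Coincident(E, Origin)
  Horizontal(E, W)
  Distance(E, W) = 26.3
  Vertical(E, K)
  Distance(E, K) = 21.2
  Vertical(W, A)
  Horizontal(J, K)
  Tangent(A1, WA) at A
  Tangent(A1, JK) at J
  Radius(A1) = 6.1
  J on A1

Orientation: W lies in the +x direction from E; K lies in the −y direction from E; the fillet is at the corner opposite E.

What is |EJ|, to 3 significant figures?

29.3

E is at the origin; E and W share the same y with |EW| = 26.3 and W on the +x side, so W = (26.3, 0.00). EK is vertical with |EK| = 21.2 and K on the −y side, so K = (0.00, -21.2). The virtual corner opposite E is at (26.3, -21.2). Tangency of A1 to WA means the radius PA is perpendicular to WA and the tangent condition forces PJ to be normal to JK, with radius 6.1, so the center P sits 6.1 in from both sides at P = (20.2, -15.1). That places the tangent points at A = (26.3, -15.1) on WA and J = (20.2, -21.2) on JK. Then |EJ| = |J − E| = 29.3.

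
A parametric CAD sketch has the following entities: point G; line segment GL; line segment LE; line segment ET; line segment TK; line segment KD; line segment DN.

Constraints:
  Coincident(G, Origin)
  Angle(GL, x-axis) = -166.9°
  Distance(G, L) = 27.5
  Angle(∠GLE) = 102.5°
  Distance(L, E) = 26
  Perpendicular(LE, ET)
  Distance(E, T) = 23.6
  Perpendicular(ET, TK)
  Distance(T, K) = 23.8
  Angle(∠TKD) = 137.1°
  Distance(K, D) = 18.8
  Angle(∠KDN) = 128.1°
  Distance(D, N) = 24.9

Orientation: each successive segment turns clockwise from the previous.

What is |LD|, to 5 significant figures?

15.830

G is at the origin; GL runs at -166.9° with length 27.5, so L = (-26.784, -6.2329). ∠GLE = 102.5° gives LE at 115.60° from the x-axis; with |LE| = 26.0, E = (-38.019, 17.215). LE ⟂ ET, so ET runs at 25.600°; with |ET| = 23.6, T = (-16.735, 27.412). ET ⟂ TK, so TK runs at -64.400°; with |TK| = 23.8, K = (-6.4517, 5.9483). ∠TKD = 137.1° gives KD at -107.30° from the x-axis; with |KD| = 18.8, D = (-12.042, -12.001). Then |LD| = |D − L| = 15.830.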